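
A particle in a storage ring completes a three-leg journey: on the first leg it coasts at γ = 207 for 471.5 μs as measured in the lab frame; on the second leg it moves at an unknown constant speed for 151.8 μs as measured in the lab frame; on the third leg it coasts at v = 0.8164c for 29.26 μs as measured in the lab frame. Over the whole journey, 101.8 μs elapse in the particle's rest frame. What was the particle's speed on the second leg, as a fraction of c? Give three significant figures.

β = 0.839

Leg 1: γ = 207; τ_1 = 471.5/207.0 = 2.278 μs.
Leg 2: speed unknown; τ_2 = 151.8/γ_2.
Leg 3: γ = 1/√(1 − 0.8164²) = 1/√0.3335 = 1.732; τ_3 = 29.26/1.732 = 16.90 μs.
Total proper time: 2.278 + τ_2 + 16.90 = 101.8, so τ_2 = 101.8 − 19.18 = 82.62 μs.
γ_2 = 151.8/82.62 = 1.837; β = √(1 − 1/γ²) = √0.7037.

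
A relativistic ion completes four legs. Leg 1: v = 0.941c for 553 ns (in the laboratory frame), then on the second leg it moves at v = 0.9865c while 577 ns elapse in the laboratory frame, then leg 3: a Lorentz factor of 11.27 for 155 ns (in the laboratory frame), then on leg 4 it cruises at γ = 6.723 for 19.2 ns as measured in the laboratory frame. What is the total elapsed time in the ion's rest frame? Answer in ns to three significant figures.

τ = 298 ns

Leg 1: γ = 1/√(1 − 0.941²) = 1/√0.1145 = 2.955; τ_1 = 553/2.955 = 187.1 ns.
Leg 2: γ = 1/√(1 − 0.9865²) = 1/√0.02682 = 6.106; τ_2 = 577/6.106 = 94.49 ns.
Leg 3: γ = 11.27; τ_3 = 155/11.27 = 13.75 ns.
Leg 4: γ = 6.723; τ_4 = 19.2/6.723 = 2.856 ns.
Total: 187.1 + 94.49 + 13.75 + 2.856 ns.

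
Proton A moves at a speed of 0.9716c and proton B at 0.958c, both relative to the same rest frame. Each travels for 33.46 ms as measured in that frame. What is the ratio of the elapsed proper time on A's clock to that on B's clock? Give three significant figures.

τ_A/τ_B = 0.825

A: γ = 1/√(1 − 0.9716²) = 1/√0.05599 = 4.226. B: γ = 1/√(1 − 0.958²) = 1/√0.08224 = 3.487.
τ_A/τ_B = γ_B/γ_A = 3.487/4.226 = 0.8252, so τ_A/τ_B = 0.8252.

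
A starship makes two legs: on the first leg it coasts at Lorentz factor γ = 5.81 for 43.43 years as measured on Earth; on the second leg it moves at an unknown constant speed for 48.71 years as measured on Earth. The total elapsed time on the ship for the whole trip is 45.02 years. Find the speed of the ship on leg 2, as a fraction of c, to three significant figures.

Leg 1: γ = 5.81; τ_1 = 43.43/5.810 = 7.475 years.
Leg 2: speed unknown; τ_2 = 48.71/γ_2.
Total proper time: 7.475 + τ_2 = 45.02, so τ_2 = 45.02 − 7.475 = 37.54 years.
γ_2 = 48.71/37.54 = 1.297; β = √(1 − 1/γ²) = √0.4059.

β = 0.637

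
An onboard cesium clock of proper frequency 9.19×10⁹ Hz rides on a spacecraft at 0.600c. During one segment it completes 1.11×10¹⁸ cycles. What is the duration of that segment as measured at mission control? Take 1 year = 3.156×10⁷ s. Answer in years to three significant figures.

Δt = 4.78 years

γ = 1/√(1 − 0.600²) = 5/4 = 1.250
Proper time for N cycles: τ = N/f = 1.11×10¹⁸/(9.19×10⁹) = 1.208×10⁸ s = 3.827 years.
Lab-frame duration Δt = γτ = 1.250 × 3.827 = 4.784 years.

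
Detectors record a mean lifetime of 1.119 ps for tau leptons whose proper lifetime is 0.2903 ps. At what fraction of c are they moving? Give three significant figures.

γ = Δt/τ₀ = 1.119/0.2903 = 3.855
β = √(1 − 1/γ²) = √(1 − 0.06730) = √0.9327

v = 0.966c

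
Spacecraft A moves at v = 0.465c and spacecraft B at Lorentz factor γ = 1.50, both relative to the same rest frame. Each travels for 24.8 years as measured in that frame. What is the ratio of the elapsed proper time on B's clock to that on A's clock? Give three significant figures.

τ_B/τ_A = 0.753

A: γ = 1/√(1 − 0.465²) = 1/√0.7838 = 1.130. B: γ = 1.50.
τ_A/τ_B = γ_B/γ_A = 1.500/1.130 = 1.328, so τ_B/τ_A = 0.7530.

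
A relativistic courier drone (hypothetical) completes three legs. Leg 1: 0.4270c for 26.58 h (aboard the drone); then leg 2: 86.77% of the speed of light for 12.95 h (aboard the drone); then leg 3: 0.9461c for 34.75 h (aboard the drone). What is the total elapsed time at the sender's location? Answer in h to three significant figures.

Leg 1: γ = 1/√(1 − 0.4270²) = 1/√0.8177 = 1.106; Δt_1 = 1.106 × 26.58 = 29.39 h.
Leg 2: β = 0.8677; γ = 1/√(1 − 0.8677²) = 1/√0.2471 = 2.012; Δt_2 = 2.012 × 12.95 = 26.05 h.
Leg 3: γ = 1/√(1 − 0.9461²) = 1/√0.1049 = 3.088; Δt_3 = 3.088 × 34.75 = 107.3 h.
Total: 29.39 + 26.05 + 107.3 h.

Δt = 163 h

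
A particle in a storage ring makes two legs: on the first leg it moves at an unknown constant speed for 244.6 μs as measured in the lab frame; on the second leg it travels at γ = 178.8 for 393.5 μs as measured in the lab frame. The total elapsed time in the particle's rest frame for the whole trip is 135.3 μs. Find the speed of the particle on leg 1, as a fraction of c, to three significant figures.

β = 0.839

Leg 1: speed unknown; τ_1 = 244.6/γ_1.
Leg 2: γ = 178.8; τ_2 = 393.5/178.8 = 2.201 μs.
Total proper time: τ_1 + 2.201 = 135.3, so τ_1 = 135.3 − 2.201 = 133.1 μs.
γ_1 = 244.6/133.1 = 1.838; β = √(1 − 1/γ²) = √0.7039.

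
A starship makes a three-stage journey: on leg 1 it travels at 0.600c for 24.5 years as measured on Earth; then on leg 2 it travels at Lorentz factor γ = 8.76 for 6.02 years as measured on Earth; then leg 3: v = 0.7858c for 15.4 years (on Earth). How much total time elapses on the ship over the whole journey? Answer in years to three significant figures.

τ = 29.8 years

Leg 1: γ = 1/√(1 − 0.600²) = 5/4 = 1.250; τ_1 = 24.5/1.250 = 19.60 years.
Leg 2: γ = 8.76; τ_2 = 6.02/8.760 = 0.6872 years.
Leg 3: γ = 1/√(1 − 0.7858²) = 1/√0.3825 = 1.617; τ_3 = 15.4/1.617 = 9.525 years.
Total: 19.60 + 0.6872 + 9.525 years.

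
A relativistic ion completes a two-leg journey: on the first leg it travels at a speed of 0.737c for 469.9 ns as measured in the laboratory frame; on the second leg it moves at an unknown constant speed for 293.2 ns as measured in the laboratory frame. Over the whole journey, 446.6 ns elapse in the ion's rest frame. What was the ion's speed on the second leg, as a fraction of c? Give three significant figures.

Leg 1: γ = 1/√(1 − 0.737²) = 1/√0.4568 = 1.480; τ_1 = 469.9/1.480 = 317.6 ns.
Leg 2: speed unknown; τ_2 = 293.2/γ_2.
Total proper time: 317.6 + τ_2 = 446.6, so τ_2 = 446.6 − 317.6 = 129.0 ns.
γ_2 = 293.2/129.0 = 2.273; β = √(1 − 1/γ²) = √0.8064.

β = 0.898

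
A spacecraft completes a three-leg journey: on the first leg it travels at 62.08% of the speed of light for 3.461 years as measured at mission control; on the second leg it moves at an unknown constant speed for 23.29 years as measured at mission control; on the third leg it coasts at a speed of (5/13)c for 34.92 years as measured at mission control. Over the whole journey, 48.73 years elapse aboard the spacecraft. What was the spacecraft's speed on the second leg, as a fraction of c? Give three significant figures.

Leg 1: β = 0.6208; γ = 1/√(1 − 0.6208²) = 1/√0.6146 = 1.276; τ_1 = 3.461/1.276 = 2.713 years.
Leg 2: speed unknown; τ_2 = 23.29/γ_2.
Leg 3: γ = 1/√(1 − (5/13)²) = 13/12 ≈ 1.083; τ_3 = 34.92/1.083 = 32.23 years.
Total proper time: 2.713 + τ_2 + 32.23 = 48.73, so τ_2 = 48.73 − 34.95 = 13.78 years.
γ_2 = 23.29/13.78 = 1.690; β = √(1 − 1/γ²) = √0.6498.

β = 0.806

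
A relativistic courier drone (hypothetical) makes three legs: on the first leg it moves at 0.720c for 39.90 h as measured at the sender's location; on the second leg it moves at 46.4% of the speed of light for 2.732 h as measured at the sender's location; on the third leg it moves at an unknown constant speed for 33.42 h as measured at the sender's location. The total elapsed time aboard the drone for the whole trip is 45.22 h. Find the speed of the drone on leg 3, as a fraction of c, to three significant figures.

Leg 1: γ = 1/√(1 − 0.720²) = 1/√0.4816 = 1.441; τ_1 = 39.90/1.441 = 27.69 h.
Leg 2: β = 0.464; γ = 1/√(1 − 0.464²) = 1/√0.7847 = 1.129; τ_2 = 2.732/1.129 = 2.420 h.
Leg 3: speed unknown; τ_3 = 33.42/γ_3.
Total proper time: 27.69 + 2.420 + τ_3 = 45.22, so τ_3 = 45.22 − 30.11 = 15.11 h.
γ_3 = 33.42/15.11 = 2.212; β = √(1 − 1/γ²) = √0.7956.

β = 0.892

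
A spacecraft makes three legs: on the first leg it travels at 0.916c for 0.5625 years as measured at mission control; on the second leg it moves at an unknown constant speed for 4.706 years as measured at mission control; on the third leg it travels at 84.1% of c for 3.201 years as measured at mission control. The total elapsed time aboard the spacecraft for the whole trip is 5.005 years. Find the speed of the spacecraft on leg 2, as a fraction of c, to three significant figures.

β = 0.762

Leg 1: γ = 1/√(1 − 0.916²) = 1/√0.1609 = 2.493; τ_1 = 0.5625/2.493 = 0.2257 years.
Leg 2: speed unknown; τ_2 = 4.706/γ_2.
Leg 3: β = 0.841; γ = 1/√(1 − 0.841²) = 1/√0.2927 = 1.848; τ_3 = 3.201/1.848 = 1.732 years.
Total proper time: 0.2257 + τ_2 + 1.732 = 5.005, so τ_2 = 5.005 − 1.958 = 3.047 years.
γ_2 = 4.706/3.047 = 1.544; β = √(1 − 1/γ²) = √0.5806.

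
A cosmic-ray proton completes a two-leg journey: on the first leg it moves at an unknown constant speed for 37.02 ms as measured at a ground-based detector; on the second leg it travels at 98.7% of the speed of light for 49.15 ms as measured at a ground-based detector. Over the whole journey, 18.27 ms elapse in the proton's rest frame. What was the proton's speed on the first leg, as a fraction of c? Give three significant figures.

β = 0.960

Leg 1: speed unknown; τ_1 = 37.02/γ_1.
Leg 2: β = 0.987; γ = 1/√(1 − 0.987²) = 1/√0.02583 = 6.222; τ_2 = 49.15/6.222 = 7.899 ms.
Total proper time: τ_1 + 7.899 = 18.27, so τ_1 = 18.27 − 7.899 = 10.37 ms.
γ_1 = 37.02/10.37 = 3.570; β = √(1 − 1/γ²) = √0.9215.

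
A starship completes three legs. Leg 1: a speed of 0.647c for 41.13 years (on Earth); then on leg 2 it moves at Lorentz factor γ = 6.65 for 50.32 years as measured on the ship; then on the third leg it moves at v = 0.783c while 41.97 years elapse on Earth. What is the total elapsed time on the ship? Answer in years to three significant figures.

Leg 1: γ = 1/√(1 − 0.647²) = 1/√0.5814 = 1.311; τ_1 = 41.13/1.311 = 31.36 years.
Leg 2: 50.32 years is already measured on the ship.
Leg 3: γ = 1/√(1 − 0.783²) = 1/√0.3869 = 1.608; τ_3 = 41.97/1.608 = 26.11 years.
Total: 31.36 + 50.32 + 26.11 years.

τ = 108 years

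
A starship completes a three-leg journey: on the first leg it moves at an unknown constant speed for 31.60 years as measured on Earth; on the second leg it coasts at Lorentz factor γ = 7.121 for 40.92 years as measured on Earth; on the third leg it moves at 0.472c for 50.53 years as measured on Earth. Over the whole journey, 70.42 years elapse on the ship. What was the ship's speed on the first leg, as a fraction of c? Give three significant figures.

β = 0.771

Leg 1: speed unknown; τ_1 = 31.60/γ_1.
Leg 2: γ = 7.121; τ_2 = 40.92/7.121 = 5.746 years.
Leg 3: γ = 1/√(1 − 0.472²) = 1/√0.7772 = 1.134; τ_3 = 50.53/1.134 = 44.55 years.
Total proper time: τ_1 + 5.746 + 44.55 = 70.42, so τ_1 = 70.42 − 50.29 = 20.13 years.
γ_1 = 31.60/20.13 = 1.570; β = √(1 − 1/γ²) = √0.5943.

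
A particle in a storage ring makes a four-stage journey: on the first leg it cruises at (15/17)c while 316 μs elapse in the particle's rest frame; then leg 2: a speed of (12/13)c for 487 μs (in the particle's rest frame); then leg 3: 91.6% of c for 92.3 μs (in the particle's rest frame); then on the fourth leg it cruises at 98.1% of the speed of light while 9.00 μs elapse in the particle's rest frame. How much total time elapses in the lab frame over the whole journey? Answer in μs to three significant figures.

Leg 1: γ = 1/√(1 − (15/17)²) = 17/8 = 2.125; Δt_1 = 2.125 × 316 = 671.5 μs.
Leg 2: γ = 1/√(1 − (12/13)²) = 13/5 = 2.600; Δt_2 = 2.600 × 487 = 1266 μs.
Leg 3: β = 0.916; γ = 1/√(1 − 0.916²) = 1/√0.1609 = 2.493; Δt_3 = 2.493 × 92.3 = 230.1 μs.
Leg 4: β = 0.981; γ = 1/√(1 − 0.981²) = 1/√0.03764 = 5.154; Δt_4 = 5.154 × 9.00 = 46.39 μs.
Total: 671.5 + 1266 + 230.1 + 46.39 μs.

Δt = 2210 μs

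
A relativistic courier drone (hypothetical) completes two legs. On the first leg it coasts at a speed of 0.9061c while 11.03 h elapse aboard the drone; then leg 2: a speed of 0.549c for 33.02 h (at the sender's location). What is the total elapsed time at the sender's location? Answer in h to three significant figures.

Δt = 59.1 h

Leg 1: γ = 1/√(1 − 0.9061²) = 1/√0.1790 = 2.364; Δt_1 = 2.364 × 11.03 = 26.07 h.
Leg 2: 33.02 h is already measured at the sender's location.
Total: 26.07 + 33.02 h.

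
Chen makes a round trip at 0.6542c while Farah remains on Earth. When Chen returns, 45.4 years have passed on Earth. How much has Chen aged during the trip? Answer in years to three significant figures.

τ = 34.3 years

γ = 1/√(1 − 0.6542²) = 1/√0.5720 = 1.322
Chen's clock measures proper time along the trip: τ = Δt/γ = 45.4/1.322 years.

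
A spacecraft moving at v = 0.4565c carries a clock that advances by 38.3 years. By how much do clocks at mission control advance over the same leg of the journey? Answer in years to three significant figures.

Δt = 43.0 years

γ = 1/√(1 − 0.4565²) = 1/√0.7916 = 1.124
The interval measured aboard the spacecraft is the proper time (both events occur at the same place in that frame); the lab-frame interval is Δt = γτ = 1.124 × 38.3 years.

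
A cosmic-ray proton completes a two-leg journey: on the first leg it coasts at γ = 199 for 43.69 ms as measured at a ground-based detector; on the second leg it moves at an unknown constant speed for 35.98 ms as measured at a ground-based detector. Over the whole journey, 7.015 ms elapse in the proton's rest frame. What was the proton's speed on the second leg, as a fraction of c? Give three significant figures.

β = 0.982

Leg 1: γ = 199; τ_1 = 43.69/199.0 = 0.2195 ms.
Leg 2: speed unknown; τ_2 = 35.98/γ_2.
Total proper time: 0.2195 + τ_2 = 7.015, so τ_2 = 7.015 − 0.2195 = 6.795 ms.
γ_2 = 35.98/6.795 = 5.295; β = √(1 − 1/γ²) = √0.9643.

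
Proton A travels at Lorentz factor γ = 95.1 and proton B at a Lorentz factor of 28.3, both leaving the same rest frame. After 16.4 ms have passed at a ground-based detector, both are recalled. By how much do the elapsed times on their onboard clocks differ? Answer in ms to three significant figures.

A: γ = 95.1; τ_A = 16.4/95.10 = 0.1725 ms.
B: γ = 28.3; τ_B = 16.4/28.30 = 0.5795 ms.

|τ_A − τ_B| = 0.407 ms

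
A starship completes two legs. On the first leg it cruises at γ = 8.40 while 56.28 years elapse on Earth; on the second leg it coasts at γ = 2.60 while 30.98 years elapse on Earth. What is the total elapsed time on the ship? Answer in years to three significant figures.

τ = 18.6 years

Leg 1: γ = 8.40; τ_1 = 56.28/8.400 = 6.700 years.
Leg 2: γ = 2.60; τ_2 = 30.98/2.600 = 11.92 years.
Total: 6.700 + 11.92 years.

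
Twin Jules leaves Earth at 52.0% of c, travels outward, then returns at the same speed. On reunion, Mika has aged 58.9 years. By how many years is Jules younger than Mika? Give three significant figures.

β = 0.520; γ = 1/√(1 − 0.520²) = 1/√0.7296 = 1.171
Jules's elapsed proper time: τ = 58.9/1.171 = 50.31 years.
Age gap = Δt − τ = 58.9 − 50.31 years.

Δt − τ = 8.59 years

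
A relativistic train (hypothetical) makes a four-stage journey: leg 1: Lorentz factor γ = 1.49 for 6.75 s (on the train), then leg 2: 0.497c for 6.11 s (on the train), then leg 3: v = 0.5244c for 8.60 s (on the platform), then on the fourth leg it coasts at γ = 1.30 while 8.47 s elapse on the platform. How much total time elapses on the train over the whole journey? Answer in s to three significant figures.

τ = 26.7 s

Leg 1: 6.75 s is already measured on the train.
Leg 2: 6.11 s is already measured on the train.
Leg 3: γ = 1/√(1 − 0.5244²) = 1/√0.7250 = 1.174; τ_3 = 8.60/1.174 = 7.323 s.
Leg 4: γ = 1.30; τ_4 = 8.47/1.300 = 6.515 s.
Total: 6.750 + 6.110 + 7.323 + 6.515 s.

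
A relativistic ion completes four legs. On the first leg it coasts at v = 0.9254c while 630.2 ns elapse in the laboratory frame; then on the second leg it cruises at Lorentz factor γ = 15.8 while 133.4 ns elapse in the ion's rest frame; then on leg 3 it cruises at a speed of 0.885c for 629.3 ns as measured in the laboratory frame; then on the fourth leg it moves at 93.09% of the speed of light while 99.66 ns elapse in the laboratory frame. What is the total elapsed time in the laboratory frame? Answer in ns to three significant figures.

Δt = 3470 ns

Leg 1: 630.2 ns is already measured in the laboratory frame.
Leg 2: γ = 15.8; Δt_2 = 15.80 × 133.4 = 2108 ns.
Leg 3: 629.3 ns is already measured in the laboratory frame.
Leg 4: 99.66 ns is already measured in the laboratory frame.
Total: 630.2 + 2108 + 629.3 + 99.66 ns.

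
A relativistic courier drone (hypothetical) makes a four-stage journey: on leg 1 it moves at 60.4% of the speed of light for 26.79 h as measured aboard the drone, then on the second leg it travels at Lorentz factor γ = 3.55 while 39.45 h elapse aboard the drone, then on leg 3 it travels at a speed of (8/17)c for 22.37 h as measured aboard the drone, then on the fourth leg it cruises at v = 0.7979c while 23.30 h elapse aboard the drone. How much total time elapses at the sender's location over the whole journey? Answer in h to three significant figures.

Δt = 238 h

Leg 1: β = 0.604; γ = 1/√(1 − 0.604²) = 1/√0.6352 = 1.255; Δt_1 = 1.255 × 26.79 = 33.61 h.
Leg 2: γ = 3.55; Δt_2 = 3.550 × 39.45 = 140.0 h.
Leg 3: γ = 1/√(1 − (8/17)²) = 17/15 ≈ 1.133; Δt_3 = 1.133 × 22.37 = 25.35 h.
Leg 4: γ = 1/√(1 − 0.7979²) = 1/√0.3634 = 1.659; Δt_4 = 1.659 × 23.30 = 38.65 h.
Total: 33.61 + 140.0 + 25.35 + 38.65 h.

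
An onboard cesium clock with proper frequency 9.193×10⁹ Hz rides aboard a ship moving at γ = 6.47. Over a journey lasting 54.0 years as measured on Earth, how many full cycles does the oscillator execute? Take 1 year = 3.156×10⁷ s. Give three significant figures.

N = 2.42×10¹⁸

γ = 6.47
The oscillator's own cycle count is N = f × τ where τ is the proper time on the ship. τ = Δt/γ = 54.0/6.470 = 8.346 years = 2.634×10⁸ s.
N = 9.193×10⁹ × 2.634×10⁸ = 2.421×10¹⁸.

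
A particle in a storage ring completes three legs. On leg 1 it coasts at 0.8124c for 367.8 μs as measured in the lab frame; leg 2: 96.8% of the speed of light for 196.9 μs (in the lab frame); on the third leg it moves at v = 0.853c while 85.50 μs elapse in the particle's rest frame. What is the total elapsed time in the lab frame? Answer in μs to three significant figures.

Δt = 729 μs

Leg 1: 367.8 μs is already measured in the lab frame.
Leg 2: 196.9 μs is already measured in the lab frame.
Leg 3: γ = 1/√(1 − 0.853²) = 1/√0.2724 = 1.916; Δt_3 = 1.916 × 85.50 = 163.8 μs.
Total: 367.8 + 196.9 + 163.8 μs.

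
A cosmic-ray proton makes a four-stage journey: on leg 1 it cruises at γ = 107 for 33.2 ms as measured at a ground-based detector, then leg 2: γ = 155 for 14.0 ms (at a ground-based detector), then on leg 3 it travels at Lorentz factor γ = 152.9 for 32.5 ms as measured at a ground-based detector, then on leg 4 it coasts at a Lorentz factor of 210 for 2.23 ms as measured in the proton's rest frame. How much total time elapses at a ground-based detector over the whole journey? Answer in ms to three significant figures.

Δt = 548 ms

Leg 1: 33.2 ms is already measured at a ground-based detector.
Leg 2: 14.0 ms is already measured at a ground-based detector.
Leg 3: 32.5 ms is already measured at a ground-based detector.
Leg 4: γ = 210; Δt_4 = 210.0 × 2.23 = 468.3 ms.
Total: 33.20 + 14.00 + 32.50 + 468.3 ms.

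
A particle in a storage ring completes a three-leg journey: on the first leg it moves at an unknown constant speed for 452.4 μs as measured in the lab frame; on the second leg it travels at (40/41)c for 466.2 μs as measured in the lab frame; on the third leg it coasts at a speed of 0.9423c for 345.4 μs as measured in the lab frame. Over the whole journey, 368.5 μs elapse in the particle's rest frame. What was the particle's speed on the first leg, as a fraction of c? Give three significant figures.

β = 0.943

Leg 1: speed unknown; τ_1 = 452.4/γ_1.
Leg 2: γ = 1/√(1 − (40/41)²) = 41/9 ≈ 4.556; τ_2 = 466.2/4.556 = 102.3 μs.
Leg 3: γ = 1/√(1 − 0.9423²) = 1/√0.1121 = 2.987; τ_3 = 345.4/2.987 = 115.6 μs.
Total proper time: τ_1 + 102.3 + 115.6 = 368.5, so τ_1 = 368.5 − 218.0 = 150.5 μs.
γ_1 = 452.4/150.5 = 3.005; β = √(1 − 1/γ²) = √0.8893.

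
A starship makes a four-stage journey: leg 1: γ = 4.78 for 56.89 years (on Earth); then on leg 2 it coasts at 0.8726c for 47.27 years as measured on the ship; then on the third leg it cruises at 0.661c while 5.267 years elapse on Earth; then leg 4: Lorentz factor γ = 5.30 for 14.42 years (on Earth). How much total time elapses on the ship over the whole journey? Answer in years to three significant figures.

Leg 1: γ = 4.78; τ_1 = 56.89/4.780 = 11.90 years.
Leg 2: 47.27 years is already measured on the ship.
Leg 3: γ = 1/√(1 − 0.661²) = 1/√0.5631 = 1.333; τ_3 = 5.267/1.333 = 3.952 years.
Leg 4: γ = 5.30; τ_4 = 14.42/5.300 = 2.721 years.
Total: 11.90 + 47.27 + 3.952 + 2.721 years.

τ = 65.8 years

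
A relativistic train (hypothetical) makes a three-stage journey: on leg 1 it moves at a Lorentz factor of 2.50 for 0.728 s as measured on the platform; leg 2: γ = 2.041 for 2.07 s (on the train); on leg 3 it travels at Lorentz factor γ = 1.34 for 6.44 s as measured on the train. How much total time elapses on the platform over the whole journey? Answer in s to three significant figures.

Δt = 13.6 s

Leg 1: 0.728 s is already measured on the platform.
Leg 2: γ = 2.041; Δt_2 = 2.041 × 2.07 = 4.225 s.
Leg 3: γ = 1.34; Δt_3 = 1.340 × 6.44 = 8.630 s.
Total: 0.7280 + 4.225 + 8.630 s.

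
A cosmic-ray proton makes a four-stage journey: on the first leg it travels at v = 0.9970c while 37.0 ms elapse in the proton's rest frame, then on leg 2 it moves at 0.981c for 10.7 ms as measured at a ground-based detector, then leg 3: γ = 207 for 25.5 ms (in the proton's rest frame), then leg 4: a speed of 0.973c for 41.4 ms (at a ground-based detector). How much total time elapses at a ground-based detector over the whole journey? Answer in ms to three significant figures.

Leg 1: γ = 1/√(1 − 0.9970²) = 1/√0.005991 = 12.92; Δt_1 = 12.92 × 37.0 = 478.0 ms.
Leg 2: 10.7 ms is already measured at a ground-based detector.
Leg 3: γ = 207; Δt_3 = 207.0 × 25.5 = 5278 ms.
Leg 4: 41.4 ms is already measured at a ground-based detector.
Total: 478.0 + 10.70 + 5278 + 41.40 ms.

Δt = 5810 ms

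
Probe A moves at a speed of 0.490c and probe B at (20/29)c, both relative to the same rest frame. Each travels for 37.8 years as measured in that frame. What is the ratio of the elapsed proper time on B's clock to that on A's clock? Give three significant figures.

A: γ = 1/√(1 − 0.490²) = 1/√0.7599 = 1.147. B: γ = 1/√(1 − (20/29)²) = 29/21 ≈ 1.381.
τ_A/τ_B = γ_B/γ_A = 1.381/1.147 = 1.204, so τ_B/τ_A = 0.8307.

τ_B/τ_A = 0.831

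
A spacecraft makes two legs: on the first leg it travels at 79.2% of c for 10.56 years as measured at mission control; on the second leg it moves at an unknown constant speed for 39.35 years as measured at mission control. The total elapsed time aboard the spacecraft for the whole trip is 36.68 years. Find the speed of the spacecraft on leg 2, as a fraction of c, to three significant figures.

Leg 1: β = 0.792; γ = 1/√(1 − 0.792²) = 1/√0.3727 = 1.638; τ_1 = 10.56/1.638 = 6.447 years.
Leg 2: speed unknown; τ_2 = 39.35/γ_2.
Total proper time: 6.447 + τ_2 = 36.68, so τ_2 = 36.68 − 6.447 = 30.23 years.
γ_2 = 39.35/30.23 = 1.302; β = √(1 − 1/γ²) = √0.4097.

β = 0.640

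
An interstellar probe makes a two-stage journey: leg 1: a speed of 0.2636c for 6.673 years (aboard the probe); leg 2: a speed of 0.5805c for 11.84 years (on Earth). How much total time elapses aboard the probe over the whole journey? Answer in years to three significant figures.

Leg 1: 6.673 years is already measured aboard the probe.
Leg 2: γ = 1/√(1 − 0.5805²) = 1/√0.6630 = 1.228; τ_2 = 11.84/1.228 = 9.641 years.
Total: 6.673 + 9.641 years.

τ = 16.3 years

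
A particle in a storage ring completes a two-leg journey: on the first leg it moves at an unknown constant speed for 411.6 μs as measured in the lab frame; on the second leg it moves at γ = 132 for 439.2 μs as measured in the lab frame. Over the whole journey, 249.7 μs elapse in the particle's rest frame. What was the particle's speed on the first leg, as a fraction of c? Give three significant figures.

Leg 1: speed unknown; τ_1 = 411.6/γ_1.
Leg 2: γ = 132; τ_2 = 439.2/132.0 = 3.327 μs.
Total proper time: τ_1 + 3.327 = 249.7, so τ_1 = 249.7 − 3.327 = 246.4 μs.
γ_1 = 411.6/246.4 = 1.671; β = √(1 − 1/γ²) = √0.6417.

β = 0.801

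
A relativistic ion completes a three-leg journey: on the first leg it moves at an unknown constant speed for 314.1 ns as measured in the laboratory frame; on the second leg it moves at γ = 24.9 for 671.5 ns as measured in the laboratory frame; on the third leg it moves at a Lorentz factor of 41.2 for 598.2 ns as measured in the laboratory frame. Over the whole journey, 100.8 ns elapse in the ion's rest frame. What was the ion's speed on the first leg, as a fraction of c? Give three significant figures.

Leg 1: speed unknown; τ_1 = 314.1/γ_1.
Leg 2: γ = 24.9; τ_2 = 671.5/24.90 = 26.97 ns.
Leg 3: γ = 41.2; τ_3 = 598.2/41.20 = 14.52 ns.
Total proper time: τ_1 + 26.97 + 14.52 = 100.8, so τ_1 = 100.8 − 41.49 = 59.31 ns.
γ_1 = 314.1/59.31 = 5.296; β = √(1 − 1/γ²) = √0.9643.

β = 0.982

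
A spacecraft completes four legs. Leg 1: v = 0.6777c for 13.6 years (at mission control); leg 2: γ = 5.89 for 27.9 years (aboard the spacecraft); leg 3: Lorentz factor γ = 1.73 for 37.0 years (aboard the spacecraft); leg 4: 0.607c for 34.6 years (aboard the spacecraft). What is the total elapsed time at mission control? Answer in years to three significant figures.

Δt = 285 years

Leg 1: 13.6 years is already measured at mission control.
Leg 2: γ = 5.89; Δt_2 = 5.890 × 27.9 = 164.3 years.
Leg 3: γ = 1.73; Δt_3 = 1.730 × 37.0 = 64.01 years.
Leg 4: γ = 1/√(1 − 0.607²) = 1/√0.6316 = 1.258; Δt_4 = 1.258 × 34.6 = 43.54 years.
Total: 13.60 + 164.3 + 64.01 + 43.54 years.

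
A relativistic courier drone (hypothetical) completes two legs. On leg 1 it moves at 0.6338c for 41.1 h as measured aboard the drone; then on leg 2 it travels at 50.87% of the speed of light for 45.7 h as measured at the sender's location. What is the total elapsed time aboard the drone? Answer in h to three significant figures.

τ = 80.4 h

Leg 1: 41.1 h is already measured aboard the drone.
Leg 2: β = 0.5087; γ = 1/√(1 − 0.5087²) = 1/√0.7412 = 1.162; τ_2 = 45.7/1.162 = 39.35 h.
Total: 41.10 + 39.35 h.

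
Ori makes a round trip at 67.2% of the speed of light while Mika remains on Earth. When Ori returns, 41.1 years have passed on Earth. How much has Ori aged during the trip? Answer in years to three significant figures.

τ = 30.4 years

β = 0.672; γ = 1/√(1 − 0.672²) = 1/√0.5484 = 1.350
Ori's clock measures proper time along the trip: τ = Δt/γ = 41.1/1.350 years.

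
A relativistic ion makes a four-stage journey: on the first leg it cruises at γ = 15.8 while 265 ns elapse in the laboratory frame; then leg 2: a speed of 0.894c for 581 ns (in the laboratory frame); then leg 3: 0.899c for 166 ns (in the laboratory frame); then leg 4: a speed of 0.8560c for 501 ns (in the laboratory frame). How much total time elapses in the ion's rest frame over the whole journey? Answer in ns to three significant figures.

Leg 1: γ = 15.8; τ_1 = 265/15.80 = 16.77 ns.
Leg 2: γ = 1/√(1 − 0.894²) = 1/√0.2008 = 2.232; τ_2 = 581/2.232 = 260.3 ns.
Leg 3: γ = 1/√(1 − 0.899²) = 1/√0.1918 = 2.283; τ_3 = 166/2.283 = 72.70 ns.
Leg 4: γ = 1/√(1 − 0.8560²) = 1/√0.2673 = 1.934; τ_4 = 501/1.934 = 259.0 ns.
Total: 16.77 + 260.3 + 72.70 + 259.0 ns.

τ = 609 ns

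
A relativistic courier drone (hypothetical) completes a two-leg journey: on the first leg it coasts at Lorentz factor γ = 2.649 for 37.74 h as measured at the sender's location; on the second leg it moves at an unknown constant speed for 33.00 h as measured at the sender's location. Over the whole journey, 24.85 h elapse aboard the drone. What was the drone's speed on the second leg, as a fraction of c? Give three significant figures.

Leg 1: γ = 2.649; τ_1 = 37.74/2.649 = 14.25 h.
Leg 2: speed unknown; τ_2 = 33.00/γ_2.
Total proper time: 14.25 + τ_2 = 24.85, so τ_2 = 24.85 − 14.25 = 10.60 h.
γ_2 = 33.00/10.60 = 3.112; β = √(1 − 1/γ²) = √0.8968.

β = 0.947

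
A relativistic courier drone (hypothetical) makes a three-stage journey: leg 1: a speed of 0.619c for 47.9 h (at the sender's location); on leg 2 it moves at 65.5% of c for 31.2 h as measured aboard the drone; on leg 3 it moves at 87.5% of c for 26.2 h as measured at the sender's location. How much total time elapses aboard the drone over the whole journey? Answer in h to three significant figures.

Leg 1: γ = 1/√(1 − 0.619²) = 1/√0.6168 = 1.273; τ_1 = 47.9/1.273 = 37.62 h.
Leg 2: 31.2 h is already measured aboard the drone.
Leg 3: β = 0.875; γ = 1/√(1 − 0.875²) = 1/√0.2344 = 2.066; τ_3 = 26.2/2.066 = 12.68 h.
Total: 37.62 + 31.20 + 12.68 h.

τ = 81.5 h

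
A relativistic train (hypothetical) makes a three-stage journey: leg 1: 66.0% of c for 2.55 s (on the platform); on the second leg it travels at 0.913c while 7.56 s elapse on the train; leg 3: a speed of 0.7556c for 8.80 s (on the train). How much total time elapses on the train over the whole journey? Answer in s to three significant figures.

τ = 18.3 s

Leg 1: β = 0.660; γ = 1/√(1 − 0.660²) = 1/√0.5644 = 1.331; τ_1 = 2.55/1.331 = 1.916 s.
Leg 2: 7.56 s is already measured on the train.
Leg 3: 8.80 s is already measured on the train.
Total: 1.916 + 7.560 + 8.800 s.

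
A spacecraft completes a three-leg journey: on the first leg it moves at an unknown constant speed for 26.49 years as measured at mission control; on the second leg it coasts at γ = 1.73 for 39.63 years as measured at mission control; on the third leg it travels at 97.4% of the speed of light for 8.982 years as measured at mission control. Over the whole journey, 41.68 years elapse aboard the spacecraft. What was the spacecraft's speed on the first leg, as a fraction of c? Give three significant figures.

β = 0.775

Leg 1: speed unknown; τ_1 = 26.49/γ_1.
Leg 2: γ = 1.73; τ_2 = 39.63/1.730 = 22.91 years.
Leg 3: β = 0.974; γ = 1/√(1 − 0.974²) = 1/√0.05132 = 4.414; τ_3 = 8.982/4.414 = 2.035 years.
Total proper time: τ_1 + 22.91 + 2.035 = 41.68, so τ_1 = 41.68 − 24.94 = 16.74 years.
γ_1 = 26.49/16.74 = 1.583; β = √(1 − 1/γ²) = √0.6008.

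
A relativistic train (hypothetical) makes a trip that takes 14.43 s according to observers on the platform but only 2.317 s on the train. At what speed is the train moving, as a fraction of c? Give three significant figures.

v = 0.987c

The proper time is measured on the train (both events occur at the train's location); Δt is measured on the platform. γ = Δt/τ = 14.43/2.317 = 6.228.
β = √(1 − 1/γ²) = √(1 − 0.02578) = √0.9742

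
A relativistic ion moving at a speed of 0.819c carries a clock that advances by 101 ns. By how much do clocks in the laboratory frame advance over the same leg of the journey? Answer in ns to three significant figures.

Δt = 176 ns

γ = 1/√(1 − 0.819²) = 1/√0.3292 = 1.743
The interval measured in the ion's rest frame is the proper time (both events occur at the same place in that frame); the lab-frame interval is Δt = γτ = 1.743 × 101 ns.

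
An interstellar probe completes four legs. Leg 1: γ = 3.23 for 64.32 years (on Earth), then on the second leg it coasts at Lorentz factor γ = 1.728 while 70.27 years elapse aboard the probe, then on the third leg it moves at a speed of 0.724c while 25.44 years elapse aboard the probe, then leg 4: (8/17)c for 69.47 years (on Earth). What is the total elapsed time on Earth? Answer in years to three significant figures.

Leg 1: 64.32 years is already measured on Earth.
Leg 2: γ = 1.728; Δt_2 = 1.728 × 70.27 = 121.4 years.
Leg 3: γ = 1/√(1 − 0.724²) = 1/√0.4758 = 1.450; Δt_3 = 1.450 × 25.44 = 36.88 years.
Leg 4: 69.47 years is already measured on Earth.
Total: 64.32 + 121.4 + 36.88 + 69.47 years.

Δt = 292 years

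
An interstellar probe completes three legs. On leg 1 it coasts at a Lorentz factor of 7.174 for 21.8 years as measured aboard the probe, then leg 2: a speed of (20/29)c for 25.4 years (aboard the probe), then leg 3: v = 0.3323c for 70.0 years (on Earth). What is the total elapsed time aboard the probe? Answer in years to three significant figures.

Leg 1: 21.8 years is already measured aboard the probe.
Leg 2: 25.4 years is already measured aboard the probe.
Leg 3: γ = 1/√(1 − 0.3323²) = 1/√0.8896 = 1.060; τ_3 = 70.0/1.060 = 66.02 years.
Total: 21.80 + 25.40 + 66.02 years.

τ = 113 years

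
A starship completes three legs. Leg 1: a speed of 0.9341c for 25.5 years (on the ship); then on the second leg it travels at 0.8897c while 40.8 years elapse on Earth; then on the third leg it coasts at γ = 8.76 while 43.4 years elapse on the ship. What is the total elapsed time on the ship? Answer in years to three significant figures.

τ = 87.5 years

Leg 1: 25.5 years is already measured on the ship.
Leg 2: γ = 1/√(1 − 0.8897²) = 1/√0.2084 = 2.190; τ_2 = 40.8/2.190 = 18.63 years.
Leg 3: 43.4 years is already measured on the ship.
Total: 25.50 + 18.63 + 43.40 years.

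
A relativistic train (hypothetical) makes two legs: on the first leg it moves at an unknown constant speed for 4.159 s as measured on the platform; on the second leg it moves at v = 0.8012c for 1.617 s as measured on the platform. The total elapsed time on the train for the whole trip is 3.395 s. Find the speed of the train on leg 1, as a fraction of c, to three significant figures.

Leg 1: speed unknown; τ_1 = 4.159/γ_1.
Leg 2: γ = 1/√(1 − 0.8012²) = 1/√0.3581 = 1.671; τ_2 = 1.617/1.671 = 0.9676 s.
Total proper time: τ_1 + 0.9676 = 3.395, so τ_1 = 3.395 − 0.9676 = 2.427 s.
γ_1 = 4.159/2.427 = 1.713; β = √(1 − 1/γ²) = √0.6594.

β = 0.812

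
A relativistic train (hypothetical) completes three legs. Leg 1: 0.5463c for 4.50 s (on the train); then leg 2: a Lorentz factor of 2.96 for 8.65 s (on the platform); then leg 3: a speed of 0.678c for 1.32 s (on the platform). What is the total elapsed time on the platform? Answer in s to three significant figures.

Leg 1: γ = 1/√(1 − 0.5463²) = 1/√0.7016 = 1.194; Δt_1 = 1.194 × 4.50 = 5.373 s.
Leg 2: 8.65 s is already measured on the platform.
Leg 3: 1.32 s is already measured on the platform.
Total: 5.373 + 8.650 + 1.320 s.

Δt = 15.3 s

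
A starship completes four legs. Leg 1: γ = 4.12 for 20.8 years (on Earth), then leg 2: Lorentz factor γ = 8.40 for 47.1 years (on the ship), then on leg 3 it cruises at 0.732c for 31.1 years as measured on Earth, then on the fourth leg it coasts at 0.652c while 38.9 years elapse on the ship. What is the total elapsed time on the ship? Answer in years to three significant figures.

τ = 112 years

Leg 1: γ = 4.12; τ_1 = 20.8/4.120 = 5.049 years.
Leg 2: 47.1 years is already measured on the ship.
Leg 3: γ = 1/√(1 − 0.732²) = 1/√0.4642 = 1.468; τ_3 = 31.1/1.468 = 21.19 years.
Leg 4: 38.9 years is already measured on the ship.
Total: 5.049 + 47.10 + 21.19 + 38.90 years.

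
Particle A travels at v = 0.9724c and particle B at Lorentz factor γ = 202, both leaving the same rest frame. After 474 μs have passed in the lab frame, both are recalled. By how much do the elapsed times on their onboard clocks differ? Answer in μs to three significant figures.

A: γ = 1/√(1 − 0.9724²) = 1/√0.05444 = 4.286; τ_A = 474/4.286 = 110.6 μs.
B: γ = 202; τ_B = 474/202.0 = 2.347 μs.

|τ_A − τ_B| = 108 μs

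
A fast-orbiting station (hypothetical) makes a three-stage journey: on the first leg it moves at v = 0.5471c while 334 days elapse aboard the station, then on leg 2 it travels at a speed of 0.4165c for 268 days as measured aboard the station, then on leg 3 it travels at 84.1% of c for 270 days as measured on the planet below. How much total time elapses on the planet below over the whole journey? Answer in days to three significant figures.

Δt = 964 days

Leg 1: γ = 1/√(1 − 0.5471²) = 1/√0.7007 = 1.195; Δt_1 = 1.195 × 334 = 399.0 days.
Leg 2: γ = 1/√(1 − 0.4165²) = 1/√0.8265 = 1.100; Δt_2 = 1.100 × 268 = 294.8 days.
Leg 3: 270 days is already measured on the planet below.
Total: 399.0 + 294.8 + 270.0 days.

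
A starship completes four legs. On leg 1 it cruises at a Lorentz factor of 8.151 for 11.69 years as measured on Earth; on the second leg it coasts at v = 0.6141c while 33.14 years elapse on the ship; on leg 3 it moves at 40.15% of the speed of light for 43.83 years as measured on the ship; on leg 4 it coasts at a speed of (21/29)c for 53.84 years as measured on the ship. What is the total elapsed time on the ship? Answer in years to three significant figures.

Leg 1: γ = 8.151; τ_1 = 11.69/8.151 = 1.434 years.
Leg 2: 33.14 years is already measured on the ship.
Leg 3: 43.83 years is already measured on the ship.
Leg 4: 53.84 years is already measured on the ship.
Total: 1.434 + 33.14 + 43.83 + 53.84 years.

τ = 132 years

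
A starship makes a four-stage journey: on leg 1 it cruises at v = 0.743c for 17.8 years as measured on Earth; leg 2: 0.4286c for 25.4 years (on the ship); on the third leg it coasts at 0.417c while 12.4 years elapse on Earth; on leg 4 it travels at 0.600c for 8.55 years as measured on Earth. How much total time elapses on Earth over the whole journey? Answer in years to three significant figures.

Leg 1: 17.8 years is already measured on Earth.
Leg 2: γ = 1/√(1 − 0.4286²) = 1/√0.8163 = 1.107; Δt_2 = 1.107 × 25.4 = 28.11 years.
Leg 3: 12.4 years is already measured on Earth.
Leg 4: 8.55 years is already measured on Earth.
Total: 17.80 + 28.11 + 12.40 + 8.550 years.

Δt = 66.9 years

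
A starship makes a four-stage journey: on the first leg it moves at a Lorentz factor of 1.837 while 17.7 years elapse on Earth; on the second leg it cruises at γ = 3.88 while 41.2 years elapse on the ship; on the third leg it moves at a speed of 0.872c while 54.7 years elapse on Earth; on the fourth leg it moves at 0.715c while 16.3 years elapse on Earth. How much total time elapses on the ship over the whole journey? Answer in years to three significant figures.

Leg 1: γ = 1.837; τ_1 = 17.7/1.837 = 9.635 years.
Leg 2: 41.2 years is already measured on the ship.
Leg 3: γ = 1/√(1 − 0.872²) = 1/√0.2396 = 2.043; τ_3 = 54.7/2.043 = 26.78 years.
Leg 4: γ = 1/√(1 − 0.715²) = 1/√0.4888 = 1.430; τ_4 = 16.3/1.430 = 11.40 years.
Total: 9.635 + 41.20 + 26.78 + 11.40 years.

τ = 89.0 years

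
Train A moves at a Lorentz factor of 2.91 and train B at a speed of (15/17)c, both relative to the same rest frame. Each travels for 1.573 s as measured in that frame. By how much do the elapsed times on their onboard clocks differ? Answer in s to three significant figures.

|τ_A − τ_B| = 0.200 s

A: γ = 2.91; τ_A = 1.573/2.910 = 0.5405 s.
B: γ = 1/√(1 − (15/17)²) = 17/8 = 2.125; τ_B = 1.573/2.125 = 0.7402 s.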